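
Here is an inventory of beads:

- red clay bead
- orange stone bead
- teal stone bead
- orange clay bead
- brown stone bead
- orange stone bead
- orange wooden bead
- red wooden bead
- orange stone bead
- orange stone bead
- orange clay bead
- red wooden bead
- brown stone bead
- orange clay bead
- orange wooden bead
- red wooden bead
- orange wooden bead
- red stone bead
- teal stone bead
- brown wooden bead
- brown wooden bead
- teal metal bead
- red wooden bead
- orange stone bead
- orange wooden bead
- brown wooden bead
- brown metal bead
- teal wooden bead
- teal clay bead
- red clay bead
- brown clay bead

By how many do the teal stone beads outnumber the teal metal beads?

1

teal stone beads: 2.
teal metal beads: 1.
2 − 1 = 1.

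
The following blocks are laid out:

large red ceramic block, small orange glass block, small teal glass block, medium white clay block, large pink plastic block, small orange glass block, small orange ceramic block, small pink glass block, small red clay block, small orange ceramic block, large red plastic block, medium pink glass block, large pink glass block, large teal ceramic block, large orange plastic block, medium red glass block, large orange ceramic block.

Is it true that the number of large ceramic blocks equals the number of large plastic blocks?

|large ceramic blocks| = 3.
|large plastic blocks| = 3.
The claim requires 3 = 3, which holds.

True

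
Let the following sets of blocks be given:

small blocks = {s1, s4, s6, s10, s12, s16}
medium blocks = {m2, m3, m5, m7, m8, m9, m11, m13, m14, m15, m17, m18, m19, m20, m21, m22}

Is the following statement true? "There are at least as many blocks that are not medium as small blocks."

True

|blocks that are not medium| = 6.
|small blocks| = 6.
The claim requires 6 ≥ 6, which holds.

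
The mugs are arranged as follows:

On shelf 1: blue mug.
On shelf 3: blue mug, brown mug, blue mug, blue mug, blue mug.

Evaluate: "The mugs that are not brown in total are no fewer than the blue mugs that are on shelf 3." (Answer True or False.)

True

|mugs that are not brown| = 5.
|blue mugs on shelf 3| = 4.
The claim requires 5 ≥ 4, which holds.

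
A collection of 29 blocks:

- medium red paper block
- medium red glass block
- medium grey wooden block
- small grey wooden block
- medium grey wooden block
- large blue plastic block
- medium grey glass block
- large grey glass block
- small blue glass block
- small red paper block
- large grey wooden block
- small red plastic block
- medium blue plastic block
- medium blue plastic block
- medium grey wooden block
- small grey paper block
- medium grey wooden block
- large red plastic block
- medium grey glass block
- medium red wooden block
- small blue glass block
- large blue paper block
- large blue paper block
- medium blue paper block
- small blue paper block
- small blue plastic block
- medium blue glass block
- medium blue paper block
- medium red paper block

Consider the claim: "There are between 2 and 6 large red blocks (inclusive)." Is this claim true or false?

|large red blocks| = 1.
The claim requires 2 ≤ 1 ≤ 6, which does not hold.

False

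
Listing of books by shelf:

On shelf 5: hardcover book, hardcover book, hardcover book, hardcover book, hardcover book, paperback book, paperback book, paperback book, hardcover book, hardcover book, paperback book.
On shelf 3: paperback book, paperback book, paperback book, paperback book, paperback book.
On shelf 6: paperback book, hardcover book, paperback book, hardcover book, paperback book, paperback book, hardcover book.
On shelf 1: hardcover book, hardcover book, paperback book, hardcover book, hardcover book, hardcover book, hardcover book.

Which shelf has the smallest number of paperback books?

shelf 1

Counts by shelf (restricted to paperback books): shelf 3→5, shelf 6→4, shelf 5→4, shelf 1→1.
The minimum is 1, held uniquely by shelf 1.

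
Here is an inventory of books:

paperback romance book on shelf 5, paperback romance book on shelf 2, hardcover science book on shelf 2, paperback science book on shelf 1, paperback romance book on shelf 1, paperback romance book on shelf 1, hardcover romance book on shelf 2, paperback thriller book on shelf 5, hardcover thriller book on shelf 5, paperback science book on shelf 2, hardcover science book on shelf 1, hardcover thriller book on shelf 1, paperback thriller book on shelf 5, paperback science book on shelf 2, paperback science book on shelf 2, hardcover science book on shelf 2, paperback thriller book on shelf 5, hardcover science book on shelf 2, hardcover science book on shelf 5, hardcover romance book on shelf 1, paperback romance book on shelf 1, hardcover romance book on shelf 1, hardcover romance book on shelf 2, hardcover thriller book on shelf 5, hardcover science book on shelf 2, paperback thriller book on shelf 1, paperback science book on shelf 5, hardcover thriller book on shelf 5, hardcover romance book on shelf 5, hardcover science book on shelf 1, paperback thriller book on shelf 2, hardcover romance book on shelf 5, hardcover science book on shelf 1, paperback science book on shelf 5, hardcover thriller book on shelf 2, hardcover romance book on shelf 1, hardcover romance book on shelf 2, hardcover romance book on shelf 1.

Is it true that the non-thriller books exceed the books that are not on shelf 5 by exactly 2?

|non-thriller books| = 28.
|books that are not on shelf 5| = 26.
The claim requires 28 − 26 (= 2) to equal 2, which holds.

True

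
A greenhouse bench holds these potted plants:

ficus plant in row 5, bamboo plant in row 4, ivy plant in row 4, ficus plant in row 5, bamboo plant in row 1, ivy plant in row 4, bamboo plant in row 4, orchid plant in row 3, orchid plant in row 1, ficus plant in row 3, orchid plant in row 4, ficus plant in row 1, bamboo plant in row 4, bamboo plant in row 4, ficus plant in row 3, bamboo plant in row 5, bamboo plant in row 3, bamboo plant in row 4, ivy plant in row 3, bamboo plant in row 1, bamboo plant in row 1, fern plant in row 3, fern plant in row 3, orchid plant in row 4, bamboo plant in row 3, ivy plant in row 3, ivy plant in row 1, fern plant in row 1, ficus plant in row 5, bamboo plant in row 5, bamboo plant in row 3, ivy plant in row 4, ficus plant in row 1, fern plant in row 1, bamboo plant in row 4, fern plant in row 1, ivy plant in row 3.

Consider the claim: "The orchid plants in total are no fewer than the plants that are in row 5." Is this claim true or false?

There are 4 orchid plants.
There are 5 plants in row 5.
The claim requires 4 ≥ 5, which does not hold.

False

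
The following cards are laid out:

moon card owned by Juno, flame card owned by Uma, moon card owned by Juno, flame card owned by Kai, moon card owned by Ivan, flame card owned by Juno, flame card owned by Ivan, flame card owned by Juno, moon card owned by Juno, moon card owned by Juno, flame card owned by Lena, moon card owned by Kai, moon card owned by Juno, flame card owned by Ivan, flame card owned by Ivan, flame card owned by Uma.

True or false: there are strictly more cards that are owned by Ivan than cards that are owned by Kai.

True

cards owned by Ivan: 4.
cards owned by Kai: 2.
The claim requires 4 > 2, which holds.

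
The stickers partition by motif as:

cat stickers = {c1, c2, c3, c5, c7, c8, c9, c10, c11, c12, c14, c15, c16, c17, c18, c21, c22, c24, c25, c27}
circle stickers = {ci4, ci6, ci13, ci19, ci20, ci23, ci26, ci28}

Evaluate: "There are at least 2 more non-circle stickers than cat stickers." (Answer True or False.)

non-circle stickers: 20.
cat stickers: 20.
The claim requires 20 − 20 = 0 ≥ 2, which does not hold.

False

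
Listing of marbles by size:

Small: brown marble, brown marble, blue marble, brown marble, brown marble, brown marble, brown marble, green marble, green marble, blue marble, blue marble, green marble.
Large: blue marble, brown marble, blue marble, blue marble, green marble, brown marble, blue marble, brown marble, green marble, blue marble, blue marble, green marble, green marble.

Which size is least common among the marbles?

small

Counts by size: large 13, small 12.
The minimum is 12, held uniquely by small.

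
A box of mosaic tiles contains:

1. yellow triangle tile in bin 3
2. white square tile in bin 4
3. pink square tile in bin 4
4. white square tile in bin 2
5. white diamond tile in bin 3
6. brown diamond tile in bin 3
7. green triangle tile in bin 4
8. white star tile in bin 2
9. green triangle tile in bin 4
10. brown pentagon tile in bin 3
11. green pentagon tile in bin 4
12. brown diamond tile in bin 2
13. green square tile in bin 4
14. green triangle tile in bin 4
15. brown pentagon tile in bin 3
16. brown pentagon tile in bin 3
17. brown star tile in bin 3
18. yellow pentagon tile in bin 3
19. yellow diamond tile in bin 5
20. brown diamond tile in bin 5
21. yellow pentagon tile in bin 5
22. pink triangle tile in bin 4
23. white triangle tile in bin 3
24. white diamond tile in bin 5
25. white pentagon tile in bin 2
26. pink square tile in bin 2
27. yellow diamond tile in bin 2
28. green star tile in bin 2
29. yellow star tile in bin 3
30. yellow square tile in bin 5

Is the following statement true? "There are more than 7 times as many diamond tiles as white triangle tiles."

There are 7 diamond tiles.
There is 1 white triangle tile.
The claim requires 7 > 7 × 1 = 7, which does not hold.

False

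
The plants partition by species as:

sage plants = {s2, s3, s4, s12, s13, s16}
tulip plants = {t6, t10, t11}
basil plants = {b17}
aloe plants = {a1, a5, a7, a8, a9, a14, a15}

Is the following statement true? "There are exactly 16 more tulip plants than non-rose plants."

False

|tulip plants| = 3.
|non-rose plants| = 17.
The claim requires 3 − 17 (= -14) to equal 16, which does not hold.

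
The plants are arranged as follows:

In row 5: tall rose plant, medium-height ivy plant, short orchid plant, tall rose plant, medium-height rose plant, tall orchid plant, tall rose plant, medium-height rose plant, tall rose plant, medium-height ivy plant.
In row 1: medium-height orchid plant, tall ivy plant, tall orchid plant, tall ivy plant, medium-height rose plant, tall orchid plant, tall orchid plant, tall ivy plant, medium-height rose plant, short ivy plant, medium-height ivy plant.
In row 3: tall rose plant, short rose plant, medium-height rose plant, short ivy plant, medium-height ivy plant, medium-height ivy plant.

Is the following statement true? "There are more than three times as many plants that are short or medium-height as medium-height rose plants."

False

plants that are short or medium-height: 15.
medium-height rose plants: 5.
The claim requires 15 > 3 × 5 = 15, which does not hold.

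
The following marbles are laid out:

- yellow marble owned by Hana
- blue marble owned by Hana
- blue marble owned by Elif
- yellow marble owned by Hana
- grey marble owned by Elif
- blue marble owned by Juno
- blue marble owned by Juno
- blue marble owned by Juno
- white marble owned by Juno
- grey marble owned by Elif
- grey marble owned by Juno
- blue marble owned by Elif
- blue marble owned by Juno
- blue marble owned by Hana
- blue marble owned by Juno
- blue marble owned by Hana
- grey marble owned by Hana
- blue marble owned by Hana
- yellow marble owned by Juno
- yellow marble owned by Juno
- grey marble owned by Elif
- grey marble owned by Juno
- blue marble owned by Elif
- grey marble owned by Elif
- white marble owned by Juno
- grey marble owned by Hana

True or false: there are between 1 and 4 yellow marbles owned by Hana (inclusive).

True

|yellow marbles owned by Hana| = 2.
The claim requires 1 ≤ 2 ≤ 4, which holds.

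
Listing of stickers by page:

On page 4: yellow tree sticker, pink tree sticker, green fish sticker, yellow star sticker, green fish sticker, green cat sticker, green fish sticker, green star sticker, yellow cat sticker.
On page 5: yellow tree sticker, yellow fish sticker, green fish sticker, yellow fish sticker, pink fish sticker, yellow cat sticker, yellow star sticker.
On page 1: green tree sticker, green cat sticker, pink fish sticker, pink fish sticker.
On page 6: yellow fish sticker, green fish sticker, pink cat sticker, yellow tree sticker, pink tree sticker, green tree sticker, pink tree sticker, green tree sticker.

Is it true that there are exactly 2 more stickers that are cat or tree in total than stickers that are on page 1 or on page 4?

False

There are 14 stickers that are cat or tree.
There are 13 stickers on page 1 or on page 4.
The claim requires 14 − 13 (= 1) to equal 2, which does not hold.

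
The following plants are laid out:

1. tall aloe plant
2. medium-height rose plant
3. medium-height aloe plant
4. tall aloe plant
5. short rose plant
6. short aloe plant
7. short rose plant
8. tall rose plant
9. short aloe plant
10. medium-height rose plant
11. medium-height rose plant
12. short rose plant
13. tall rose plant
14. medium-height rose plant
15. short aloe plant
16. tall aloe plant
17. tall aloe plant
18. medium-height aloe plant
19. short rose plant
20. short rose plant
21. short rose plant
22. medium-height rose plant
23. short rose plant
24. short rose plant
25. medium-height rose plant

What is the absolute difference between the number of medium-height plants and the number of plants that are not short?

medium-height plants: 8. plants that are not short: 14.
|8 − 14| = 14 − 8 = 6.

6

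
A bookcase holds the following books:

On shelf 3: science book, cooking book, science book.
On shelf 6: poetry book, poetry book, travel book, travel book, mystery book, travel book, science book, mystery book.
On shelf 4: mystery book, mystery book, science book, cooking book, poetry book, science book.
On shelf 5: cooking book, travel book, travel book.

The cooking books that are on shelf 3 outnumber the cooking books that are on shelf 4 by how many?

0

cooking books on shelf 3: 1.
cooking books on shelf 4: 1.
1 − 1 = 0.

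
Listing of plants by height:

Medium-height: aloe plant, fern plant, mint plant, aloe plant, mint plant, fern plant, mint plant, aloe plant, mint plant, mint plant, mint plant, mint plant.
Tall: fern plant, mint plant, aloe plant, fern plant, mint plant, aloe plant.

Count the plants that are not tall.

Total plants: 18; with the excluded value: 6; remaining 18 − 6 = 12.

12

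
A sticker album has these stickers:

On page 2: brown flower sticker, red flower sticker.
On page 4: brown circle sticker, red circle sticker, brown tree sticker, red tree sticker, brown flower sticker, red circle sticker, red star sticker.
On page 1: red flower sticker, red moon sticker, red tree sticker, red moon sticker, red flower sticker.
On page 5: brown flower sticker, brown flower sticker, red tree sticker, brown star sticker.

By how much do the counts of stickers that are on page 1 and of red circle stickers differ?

3

stickers on page 1: 5. red circle stickers: 2.
|5 − 2| = 5 − 2 = 3.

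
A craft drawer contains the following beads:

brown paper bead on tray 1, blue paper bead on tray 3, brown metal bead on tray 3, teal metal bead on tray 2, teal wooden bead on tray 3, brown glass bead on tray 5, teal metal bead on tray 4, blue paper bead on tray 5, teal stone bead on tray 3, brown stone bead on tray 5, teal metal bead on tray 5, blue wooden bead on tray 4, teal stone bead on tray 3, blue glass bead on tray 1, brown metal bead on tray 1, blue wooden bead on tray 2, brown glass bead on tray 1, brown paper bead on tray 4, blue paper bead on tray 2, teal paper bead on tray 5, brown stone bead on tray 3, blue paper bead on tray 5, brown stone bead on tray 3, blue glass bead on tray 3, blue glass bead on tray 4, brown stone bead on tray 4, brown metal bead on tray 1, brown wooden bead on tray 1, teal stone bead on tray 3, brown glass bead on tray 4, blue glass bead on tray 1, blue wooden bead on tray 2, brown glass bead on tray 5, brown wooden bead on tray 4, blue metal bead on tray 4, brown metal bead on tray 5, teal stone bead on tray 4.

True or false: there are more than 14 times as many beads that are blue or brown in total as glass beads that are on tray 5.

False

beads that are blue or brown: 28.
glass beads on tray 5: 2.
The claim requires 28 > 14 × 2 = 28, which does not hold.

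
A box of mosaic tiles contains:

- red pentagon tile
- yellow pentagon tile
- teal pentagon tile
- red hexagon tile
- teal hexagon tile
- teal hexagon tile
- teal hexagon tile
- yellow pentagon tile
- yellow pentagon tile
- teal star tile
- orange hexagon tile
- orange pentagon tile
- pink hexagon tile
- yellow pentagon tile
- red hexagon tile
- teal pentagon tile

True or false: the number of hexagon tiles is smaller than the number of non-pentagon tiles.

True

hexagon tiles: 7.
non-pentagon tiles: 8.
The claim requires 7 < 8, which holds.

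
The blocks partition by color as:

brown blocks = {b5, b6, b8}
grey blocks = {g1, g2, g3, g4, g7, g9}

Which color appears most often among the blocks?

grey

Counts by color: grey 6, brown 3.
The maximum is 6, held uniquely by grey.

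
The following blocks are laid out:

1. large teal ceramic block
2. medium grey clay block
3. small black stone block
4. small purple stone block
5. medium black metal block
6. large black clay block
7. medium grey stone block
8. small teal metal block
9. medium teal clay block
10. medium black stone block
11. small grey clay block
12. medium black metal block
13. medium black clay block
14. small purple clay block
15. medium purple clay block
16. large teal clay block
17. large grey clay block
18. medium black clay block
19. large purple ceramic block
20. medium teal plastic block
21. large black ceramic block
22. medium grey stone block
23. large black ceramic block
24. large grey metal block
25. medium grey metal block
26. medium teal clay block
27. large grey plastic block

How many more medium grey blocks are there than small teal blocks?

3

medium grey blocks: 4.
small teal blocks: 1.
4 − 1 = 3.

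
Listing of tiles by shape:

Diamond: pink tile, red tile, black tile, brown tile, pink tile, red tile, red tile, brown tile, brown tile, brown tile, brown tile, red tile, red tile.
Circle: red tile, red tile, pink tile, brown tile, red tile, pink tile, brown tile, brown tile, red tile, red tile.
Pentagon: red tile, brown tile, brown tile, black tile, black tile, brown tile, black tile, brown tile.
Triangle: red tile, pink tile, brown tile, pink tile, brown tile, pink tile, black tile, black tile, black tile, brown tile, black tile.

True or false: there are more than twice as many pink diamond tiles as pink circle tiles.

False

|pink diamond tiles| = 2.
|pink circle tiles| = 2.
The claim requires 2 > 2 × 2 = 4, which does not hold.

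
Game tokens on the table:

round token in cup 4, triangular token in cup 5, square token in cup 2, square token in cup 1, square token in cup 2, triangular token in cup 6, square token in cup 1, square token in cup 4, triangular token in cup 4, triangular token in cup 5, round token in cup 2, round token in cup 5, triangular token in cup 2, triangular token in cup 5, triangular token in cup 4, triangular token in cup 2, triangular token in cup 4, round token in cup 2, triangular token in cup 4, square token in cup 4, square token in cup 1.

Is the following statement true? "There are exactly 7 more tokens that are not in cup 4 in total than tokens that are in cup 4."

|tokens that are not in cup 4| = 14.
|tokens in cup 4| = 7.
The claim requires 14 − 7 (= 7) to equal 7, which holds.

True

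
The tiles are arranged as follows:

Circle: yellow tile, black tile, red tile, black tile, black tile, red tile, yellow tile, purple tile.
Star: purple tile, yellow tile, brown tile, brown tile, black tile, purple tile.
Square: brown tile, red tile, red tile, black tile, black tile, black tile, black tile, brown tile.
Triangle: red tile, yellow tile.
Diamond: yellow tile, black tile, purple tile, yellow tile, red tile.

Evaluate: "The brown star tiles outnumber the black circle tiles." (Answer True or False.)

False

|brown star tiles| = 2.
|black circle tiles| = 3.
The claim requires 2 > 3, which does not hold.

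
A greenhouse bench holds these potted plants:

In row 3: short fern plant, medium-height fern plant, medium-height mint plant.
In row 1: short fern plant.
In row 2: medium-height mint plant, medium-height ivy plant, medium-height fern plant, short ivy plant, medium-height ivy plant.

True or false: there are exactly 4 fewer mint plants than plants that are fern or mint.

True

|mint plants| = 2.
|plants that are fern or mint| = 6.
The claim requires 6 − 2 (= 4) to equal 4, which holds.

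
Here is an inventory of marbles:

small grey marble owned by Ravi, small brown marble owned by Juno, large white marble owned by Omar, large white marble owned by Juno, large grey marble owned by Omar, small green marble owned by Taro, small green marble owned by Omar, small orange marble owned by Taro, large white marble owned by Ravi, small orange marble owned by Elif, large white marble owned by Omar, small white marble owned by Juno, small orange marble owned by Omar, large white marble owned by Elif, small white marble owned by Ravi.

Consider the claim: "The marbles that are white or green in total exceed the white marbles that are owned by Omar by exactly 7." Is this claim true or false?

True

|marbles that are white or green| = 9.
|white marbles owned by Omar| = 2.
The claim requires 9 − 2 (= 7) to equal 7, which holds.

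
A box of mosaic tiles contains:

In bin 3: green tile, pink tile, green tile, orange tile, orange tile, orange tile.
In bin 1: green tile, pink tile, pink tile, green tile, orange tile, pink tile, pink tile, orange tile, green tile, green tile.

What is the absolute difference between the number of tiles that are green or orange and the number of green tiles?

tiles that are green or orange: 11. green tiles: 6.
|11 − 6| = 11 − 6 = 5.

5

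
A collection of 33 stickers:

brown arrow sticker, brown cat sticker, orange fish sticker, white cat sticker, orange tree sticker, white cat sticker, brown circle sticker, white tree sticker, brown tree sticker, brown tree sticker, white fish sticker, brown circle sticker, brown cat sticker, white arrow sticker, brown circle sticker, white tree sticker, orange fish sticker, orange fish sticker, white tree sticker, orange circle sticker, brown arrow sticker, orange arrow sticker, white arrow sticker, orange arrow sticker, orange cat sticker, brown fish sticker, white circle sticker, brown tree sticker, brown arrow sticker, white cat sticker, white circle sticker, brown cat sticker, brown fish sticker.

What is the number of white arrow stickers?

2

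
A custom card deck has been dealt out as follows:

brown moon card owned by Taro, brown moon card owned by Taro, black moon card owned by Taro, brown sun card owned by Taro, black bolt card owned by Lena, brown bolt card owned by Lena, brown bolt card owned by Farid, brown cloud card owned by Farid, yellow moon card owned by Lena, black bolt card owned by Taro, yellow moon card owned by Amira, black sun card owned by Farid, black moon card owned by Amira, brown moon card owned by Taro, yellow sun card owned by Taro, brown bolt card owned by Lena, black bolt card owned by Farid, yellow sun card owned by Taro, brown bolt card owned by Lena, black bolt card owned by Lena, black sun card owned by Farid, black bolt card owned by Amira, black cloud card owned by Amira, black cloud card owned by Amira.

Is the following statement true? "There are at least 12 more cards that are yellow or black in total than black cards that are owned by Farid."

True

There are 15 cards that are yellow or black.
Count of black cards owned by Farid: 3.
The claim requires 15 − 3 = 12 ≥ 12, which holds.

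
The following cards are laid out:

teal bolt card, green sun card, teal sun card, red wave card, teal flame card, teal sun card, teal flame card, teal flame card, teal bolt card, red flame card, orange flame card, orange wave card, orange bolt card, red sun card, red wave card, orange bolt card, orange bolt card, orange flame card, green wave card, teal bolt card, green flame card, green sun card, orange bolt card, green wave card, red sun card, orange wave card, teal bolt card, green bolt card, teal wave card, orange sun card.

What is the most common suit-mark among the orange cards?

bolt

Counts by suit-mark (restricted to orange cards): bolt 4, wave 2, flame 2, sun 1.
The maximum is 4, held uniquely by bolt.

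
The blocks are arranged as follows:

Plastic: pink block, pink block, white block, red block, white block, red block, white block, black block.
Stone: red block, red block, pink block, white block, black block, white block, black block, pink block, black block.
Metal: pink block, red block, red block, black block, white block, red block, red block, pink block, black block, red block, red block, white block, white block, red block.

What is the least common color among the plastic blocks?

black

Counts by color (restricted to plastic blocks): white 3, red 2, pink 2, black 1.
The minimum is 1, held uniquely by black.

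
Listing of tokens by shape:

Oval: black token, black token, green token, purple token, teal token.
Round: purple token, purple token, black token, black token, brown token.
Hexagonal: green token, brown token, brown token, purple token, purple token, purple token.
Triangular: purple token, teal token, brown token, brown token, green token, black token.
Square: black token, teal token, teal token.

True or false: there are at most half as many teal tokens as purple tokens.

False

|teal tokens| = 4.
|purple tokens| = 7.
The claim requires 2 × 4 = 8 ≤ 7, which does not hold.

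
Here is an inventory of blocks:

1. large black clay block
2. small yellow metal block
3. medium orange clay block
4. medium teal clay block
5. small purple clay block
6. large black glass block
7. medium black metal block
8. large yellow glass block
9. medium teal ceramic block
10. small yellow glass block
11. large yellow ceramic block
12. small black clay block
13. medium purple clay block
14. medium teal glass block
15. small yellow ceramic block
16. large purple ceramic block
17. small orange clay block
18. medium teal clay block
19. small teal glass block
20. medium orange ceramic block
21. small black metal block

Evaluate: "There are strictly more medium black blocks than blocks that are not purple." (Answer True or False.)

False

|medium black blocks| = 1.
|blocks that are not purple| = 18.
The claim requires 1 > 18, which does not hold.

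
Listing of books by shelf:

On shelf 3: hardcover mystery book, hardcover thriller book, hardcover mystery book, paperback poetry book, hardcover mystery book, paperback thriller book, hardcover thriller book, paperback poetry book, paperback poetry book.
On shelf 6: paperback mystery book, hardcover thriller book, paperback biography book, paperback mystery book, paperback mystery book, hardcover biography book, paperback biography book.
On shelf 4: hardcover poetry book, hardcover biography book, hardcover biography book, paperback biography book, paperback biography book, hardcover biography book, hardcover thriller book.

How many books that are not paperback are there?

Total books: 23; with the excluded value: 11; remaining 23 − 11 = 12.

12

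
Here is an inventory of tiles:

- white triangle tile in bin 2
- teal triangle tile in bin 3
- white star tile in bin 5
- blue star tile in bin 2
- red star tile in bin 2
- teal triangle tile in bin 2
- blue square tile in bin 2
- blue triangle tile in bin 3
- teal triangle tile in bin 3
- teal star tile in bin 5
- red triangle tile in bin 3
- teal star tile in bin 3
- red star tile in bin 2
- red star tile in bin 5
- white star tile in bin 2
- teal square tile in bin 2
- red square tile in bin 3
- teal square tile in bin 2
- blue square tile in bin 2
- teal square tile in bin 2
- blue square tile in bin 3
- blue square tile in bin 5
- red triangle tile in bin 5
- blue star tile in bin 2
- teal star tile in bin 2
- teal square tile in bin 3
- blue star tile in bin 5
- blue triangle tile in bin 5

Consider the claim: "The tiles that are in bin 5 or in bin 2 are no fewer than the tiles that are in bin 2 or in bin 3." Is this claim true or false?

tiles in bin 5 or in bin 2: 20.
tiles in bin 2 or in bin 3: 21.
The claim requires 20 ≥ 21, which does not hold.

False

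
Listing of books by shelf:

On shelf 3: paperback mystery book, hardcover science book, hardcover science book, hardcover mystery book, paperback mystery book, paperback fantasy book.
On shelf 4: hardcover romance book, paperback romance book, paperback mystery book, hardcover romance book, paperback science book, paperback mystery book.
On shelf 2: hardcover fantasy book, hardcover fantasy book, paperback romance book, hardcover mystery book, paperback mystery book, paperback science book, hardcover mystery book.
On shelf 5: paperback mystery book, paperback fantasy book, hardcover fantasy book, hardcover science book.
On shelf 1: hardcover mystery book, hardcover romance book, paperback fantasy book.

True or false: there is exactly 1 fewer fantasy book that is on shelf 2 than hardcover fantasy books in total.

True

There are 2 fantasy books on shelf 2.
There are 3 hardcover fantasy books.
The claim requires 3 − 2 (= 1) to equal 1, which holds.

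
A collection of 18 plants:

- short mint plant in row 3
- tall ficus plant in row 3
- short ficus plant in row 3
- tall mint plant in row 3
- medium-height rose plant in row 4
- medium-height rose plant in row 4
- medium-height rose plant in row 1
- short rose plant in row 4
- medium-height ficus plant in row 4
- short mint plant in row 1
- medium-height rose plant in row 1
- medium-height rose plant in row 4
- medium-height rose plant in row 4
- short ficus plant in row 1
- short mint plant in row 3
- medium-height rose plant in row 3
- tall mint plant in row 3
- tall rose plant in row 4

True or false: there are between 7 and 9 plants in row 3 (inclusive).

True

There are 7 plants in row 3.
The claim requires 7 ≤ 7 ≤ 9, which holds.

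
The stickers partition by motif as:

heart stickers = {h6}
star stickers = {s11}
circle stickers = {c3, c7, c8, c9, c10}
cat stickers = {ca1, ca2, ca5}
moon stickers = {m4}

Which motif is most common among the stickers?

Counts by motif: circle 5, cat 3, star 1, moon 1, heart 1.
The maximum is 5, held uniquely by circle.

circle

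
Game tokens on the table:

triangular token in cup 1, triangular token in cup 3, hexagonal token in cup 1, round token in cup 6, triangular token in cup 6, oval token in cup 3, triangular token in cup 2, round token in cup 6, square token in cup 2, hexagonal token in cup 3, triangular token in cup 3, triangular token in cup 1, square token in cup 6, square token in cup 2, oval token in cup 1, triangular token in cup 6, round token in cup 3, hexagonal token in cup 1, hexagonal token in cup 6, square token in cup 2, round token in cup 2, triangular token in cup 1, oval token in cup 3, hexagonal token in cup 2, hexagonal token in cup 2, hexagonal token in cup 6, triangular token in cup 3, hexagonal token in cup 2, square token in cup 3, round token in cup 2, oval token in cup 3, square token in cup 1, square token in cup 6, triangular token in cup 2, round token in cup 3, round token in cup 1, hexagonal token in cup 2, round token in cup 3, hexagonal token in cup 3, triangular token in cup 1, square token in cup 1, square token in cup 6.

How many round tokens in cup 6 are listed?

2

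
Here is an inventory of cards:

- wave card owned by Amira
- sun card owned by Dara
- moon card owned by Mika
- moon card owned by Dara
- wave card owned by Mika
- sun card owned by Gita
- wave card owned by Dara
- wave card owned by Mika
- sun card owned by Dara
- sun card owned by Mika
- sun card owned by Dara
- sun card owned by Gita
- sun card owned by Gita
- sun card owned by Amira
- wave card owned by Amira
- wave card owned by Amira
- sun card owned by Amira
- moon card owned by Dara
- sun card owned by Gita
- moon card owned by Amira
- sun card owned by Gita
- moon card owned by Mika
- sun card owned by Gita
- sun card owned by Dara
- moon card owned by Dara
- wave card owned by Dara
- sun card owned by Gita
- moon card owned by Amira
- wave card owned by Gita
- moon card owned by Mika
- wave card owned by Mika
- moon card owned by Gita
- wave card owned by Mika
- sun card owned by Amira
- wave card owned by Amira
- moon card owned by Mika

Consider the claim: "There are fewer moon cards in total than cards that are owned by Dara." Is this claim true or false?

|moon cards| = 10.
|cards owned by Dara| = 9.
The claim requires 10 < 9, which does not hold.

False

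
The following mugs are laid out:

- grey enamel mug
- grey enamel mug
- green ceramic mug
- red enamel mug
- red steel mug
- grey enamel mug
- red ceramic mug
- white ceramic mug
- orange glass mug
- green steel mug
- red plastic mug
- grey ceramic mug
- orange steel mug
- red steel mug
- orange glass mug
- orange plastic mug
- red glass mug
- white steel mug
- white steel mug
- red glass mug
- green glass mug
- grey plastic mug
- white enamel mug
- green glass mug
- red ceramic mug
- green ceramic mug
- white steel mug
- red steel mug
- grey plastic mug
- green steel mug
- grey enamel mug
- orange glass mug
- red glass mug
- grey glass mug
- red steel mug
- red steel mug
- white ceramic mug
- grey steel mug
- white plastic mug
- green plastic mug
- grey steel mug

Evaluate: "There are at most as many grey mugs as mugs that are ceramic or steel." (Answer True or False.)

True

|grey mugs| = 10.
|mugs that are ceramic or steel| = 20.
The claim requires 10 ≤ 20, which holds.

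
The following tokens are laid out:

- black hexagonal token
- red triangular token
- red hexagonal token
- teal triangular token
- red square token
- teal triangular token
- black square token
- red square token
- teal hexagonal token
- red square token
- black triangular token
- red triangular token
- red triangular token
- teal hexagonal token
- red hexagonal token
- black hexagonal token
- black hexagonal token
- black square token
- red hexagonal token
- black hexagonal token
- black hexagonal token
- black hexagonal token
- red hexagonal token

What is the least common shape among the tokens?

Counts by shape: hexagonal 12, triangular 6, square 5.
The minimum is 5, held uniquely by square.

square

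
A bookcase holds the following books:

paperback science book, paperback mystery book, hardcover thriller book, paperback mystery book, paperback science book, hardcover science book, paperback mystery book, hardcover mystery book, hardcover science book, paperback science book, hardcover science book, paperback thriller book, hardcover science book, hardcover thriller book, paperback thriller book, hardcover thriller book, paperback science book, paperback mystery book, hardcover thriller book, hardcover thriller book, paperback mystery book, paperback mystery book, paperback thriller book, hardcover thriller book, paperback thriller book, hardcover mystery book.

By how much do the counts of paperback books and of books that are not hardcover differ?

0

paperback books: 14. books that are not hardcover: 14.
|14 − 14| = 14 − 14 = 0.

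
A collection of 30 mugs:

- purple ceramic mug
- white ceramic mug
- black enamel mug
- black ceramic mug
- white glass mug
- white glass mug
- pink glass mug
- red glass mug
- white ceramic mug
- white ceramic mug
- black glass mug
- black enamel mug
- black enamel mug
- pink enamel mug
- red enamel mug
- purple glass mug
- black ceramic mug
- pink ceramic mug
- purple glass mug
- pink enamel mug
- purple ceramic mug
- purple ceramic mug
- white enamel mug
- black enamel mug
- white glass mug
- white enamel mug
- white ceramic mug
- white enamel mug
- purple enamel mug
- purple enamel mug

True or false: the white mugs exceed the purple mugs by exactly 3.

There are 10 white mugs.
There are 7 purple mugs.
The claim requires 10 − 7 (= 3) to equal 3, which holds.

True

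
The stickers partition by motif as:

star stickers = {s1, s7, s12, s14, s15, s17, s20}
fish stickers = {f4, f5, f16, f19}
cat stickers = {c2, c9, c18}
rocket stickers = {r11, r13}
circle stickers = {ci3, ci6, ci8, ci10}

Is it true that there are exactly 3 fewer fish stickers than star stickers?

True

fish stickers: 4.
star stickers: 7.
The claim requires 7 − 4 (= 3) to equal 3, which holds.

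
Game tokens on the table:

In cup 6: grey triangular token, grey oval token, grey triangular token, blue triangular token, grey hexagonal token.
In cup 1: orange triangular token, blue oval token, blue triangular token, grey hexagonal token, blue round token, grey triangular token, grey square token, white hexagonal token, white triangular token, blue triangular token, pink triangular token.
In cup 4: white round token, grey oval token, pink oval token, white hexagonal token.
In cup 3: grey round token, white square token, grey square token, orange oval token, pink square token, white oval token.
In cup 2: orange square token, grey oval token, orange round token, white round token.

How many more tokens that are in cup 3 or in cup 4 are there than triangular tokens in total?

tokens in cup 3 or in cup 4: 10.
triangular tokens: 9.
10 − 9 = 1.

1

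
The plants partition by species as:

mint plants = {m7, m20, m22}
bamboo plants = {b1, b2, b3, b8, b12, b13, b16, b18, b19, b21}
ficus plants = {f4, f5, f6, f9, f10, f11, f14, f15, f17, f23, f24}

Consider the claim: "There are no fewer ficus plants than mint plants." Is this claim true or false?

There are 11 ficus plants.
There are 3 mint plants.
The claim requires 11 ≥ 3, which holds.

True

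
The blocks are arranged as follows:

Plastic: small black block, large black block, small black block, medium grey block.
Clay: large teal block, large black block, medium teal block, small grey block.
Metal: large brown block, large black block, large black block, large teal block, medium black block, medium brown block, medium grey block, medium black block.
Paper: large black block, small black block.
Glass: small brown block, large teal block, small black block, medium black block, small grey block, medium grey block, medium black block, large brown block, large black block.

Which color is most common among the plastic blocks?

black

Counts by color (restricted to plastic blocks): black 3, grey 1.
The maximum is 3, held uniquely by black.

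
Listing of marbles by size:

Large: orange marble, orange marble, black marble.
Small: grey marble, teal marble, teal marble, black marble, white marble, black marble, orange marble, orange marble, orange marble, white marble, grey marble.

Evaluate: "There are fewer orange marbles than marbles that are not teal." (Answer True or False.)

True

|orange marbles| = 5.
|marbles that are not teal| = 12.
The claim requires 5 < 12, which holds.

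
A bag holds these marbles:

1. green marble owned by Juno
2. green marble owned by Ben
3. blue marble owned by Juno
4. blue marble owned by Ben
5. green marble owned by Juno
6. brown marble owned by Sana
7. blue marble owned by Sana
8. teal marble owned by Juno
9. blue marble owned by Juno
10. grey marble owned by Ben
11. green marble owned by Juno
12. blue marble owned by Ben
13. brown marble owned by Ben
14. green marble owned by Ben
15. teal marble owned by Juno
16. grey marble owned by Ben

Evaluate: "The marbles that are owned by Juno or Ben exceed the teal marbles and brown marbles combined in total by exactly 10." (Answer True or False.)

Count of marbles owned by Juno or Ben: 14.
teal marbles: 2; brown marbles: 2; combined: 2 + 2 = 4.
The claim requires 14 − 4 (= 10) to equal 10, which holds.

True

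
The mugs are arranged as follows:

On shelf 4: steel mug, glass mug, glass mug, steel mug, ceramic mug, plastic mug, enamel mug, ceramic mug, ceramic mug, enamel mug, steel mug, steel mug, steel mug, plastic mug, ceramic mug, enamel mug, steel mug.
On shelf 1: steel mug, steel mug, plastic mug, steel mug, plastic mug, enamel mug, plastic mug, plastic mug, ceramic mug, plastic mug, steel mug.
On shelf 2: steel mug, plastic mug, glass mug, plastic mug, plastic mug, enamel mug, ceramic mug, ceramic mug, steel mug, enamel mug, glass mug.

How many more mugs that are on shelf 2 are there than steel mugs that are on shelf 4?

5

mugs on shelf 2: 11.
steel mugs on shelf 4: 6.
11 − 6 = 5.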